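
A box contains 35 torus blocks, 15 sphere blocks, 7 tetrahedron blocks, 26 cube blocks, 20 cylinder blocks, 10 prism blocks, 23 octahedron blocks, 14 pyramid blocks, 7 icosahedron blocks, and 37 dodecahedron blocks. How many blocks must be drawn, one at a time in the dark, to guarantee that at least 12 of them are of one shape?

An adversary could hand out at most 11 blocks per shape (tetrahedron, prism, icosahedron run out sooner): 11 + 11 + 7 + 11 + 11 + 10 + 11 + 11 + 7 + 11 = 101 blocks and still no shape has 12.
One more block lands in a shape already at 11, so 102 draws are enough and 101 are not.

102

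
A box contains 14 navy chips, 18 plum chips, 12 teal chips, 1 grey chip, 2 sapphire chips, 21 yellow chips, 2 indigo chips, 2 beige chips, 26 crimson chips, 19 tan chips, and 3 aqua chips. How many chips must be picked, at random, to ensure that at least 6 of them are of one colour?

An adversary could hand out at most 5 chips per colour (5 colours run out sooner): 5 + 5 + 5 + 1 + 2 + 5 + 2 + 2 + 5 + 5 + 3 = 40 chips and still no colour has 6.
By the pigeonhole principle, one more chip lands in a colour already at 5, so 41 draws are enough and 40 are not.

41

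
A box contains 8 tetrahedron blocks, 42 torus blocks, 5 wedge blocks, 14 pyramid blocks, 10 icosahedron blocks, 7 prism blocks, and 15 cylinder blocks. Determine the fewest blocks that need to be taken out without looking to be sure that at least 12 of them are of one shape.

By the pigeonhole principle, put each drawn block into a box by shape. The largest draw with every box below 12 takes min(count, 11) from each shape; shapes with fewer than 11 contribute all they have.
Σ min(cᵢ, 11) = 8 + 11 + 5 + 11 + 10 + 7 + 11 = 63.
Draw number 63 + 1 = 64 must push one box to 12.

64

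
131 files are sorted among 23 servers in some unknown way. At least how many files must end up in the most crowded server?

Pigeonhole: the 23 servers are the holes and the 131 files are the pigeons.
If every server held at most 5 files, the total would be at most 23 × 5 = 115, which is less than 131.
So some server holds at least ⌈131/23⌉ = 6 files.

6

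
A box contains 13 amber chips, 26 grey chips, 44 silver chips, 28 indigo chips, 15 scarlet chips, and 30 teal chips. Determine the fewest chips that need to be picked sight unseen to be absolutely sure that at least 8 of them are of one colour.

43

By the pigeonhole principle, put each drawn chip into a box by colour. The largest draw with every box below 8 takes min(count, 7) from each colour.
Σ min(cᵢ, 7) = 7 + 7 + 7 + 7 + 7 + 7 = 42.
Draw number 42 + 1 = 43 must push one box to 8.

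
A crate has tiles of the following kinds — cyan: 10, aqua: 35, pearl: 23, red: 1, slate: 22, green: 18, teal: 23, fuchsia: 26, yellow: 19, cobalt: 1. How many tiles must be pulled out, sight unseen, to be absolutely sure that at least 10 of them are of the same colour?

By the pigeonhole principle, put each drawn tile into a box by colour. The largest draw with every box below 10 takes min(count, 9) from each colour; colours with fewer than 9 contribute all they have.
Σ min(cᵢ, 9) = 9 + 9 + 9 + 1 + 9 + 9 + 9 + 9 + 9 + 1 = 74.
Draw number 74 + 1 = 75 must push one box to 10.

75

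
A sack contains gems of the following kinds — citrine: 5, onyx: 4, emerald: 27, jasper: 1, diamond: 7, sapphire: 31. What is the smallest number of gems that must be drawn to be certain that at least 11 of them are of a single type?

38

An adversary could hand out at most 10 gems per type (4 types run out sooner): 5 + 4 + 10 + 1 + 7 + 10 = 37 gems and still no type has 11.
Pigeonhole: one more gem lands in a type already at 10, so 38 draws are enough and 37 are not.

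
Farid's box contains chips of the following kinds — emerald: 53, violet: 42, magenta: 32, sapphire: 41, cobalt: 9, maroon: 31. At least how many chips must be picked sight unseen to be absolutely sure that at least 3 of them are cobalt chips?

In the worst case for collecting cobalt chips, every non-cobalt chip comes out first.
There are 53 + 42 + 32 + 41 + 31 = 199 non-cobalt chips altogether.
After those, each further chip must be cobalt, so 199 + 3 = 202 draws guarantee 3 cobalt chips.

202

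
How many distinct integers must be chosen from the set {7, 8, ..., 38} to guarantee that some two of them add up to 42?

19

Group the elements by complementary pair {x, 42−x}: {7,35}, {8,34}, {9,33}, …, giving 14 two-element pairs, the single value 21 (it cannot pair with itself since the integers are distinct), and 3 integers whose partner 42−x falls outside [7,38].
By pigeonhole, treating each of those 18 groups as a pigeonhole, one can pick one integer per group — 18 integers — with no two summing to 42.
The 19th integer lands in an occupied pair, forcing a sum of 42.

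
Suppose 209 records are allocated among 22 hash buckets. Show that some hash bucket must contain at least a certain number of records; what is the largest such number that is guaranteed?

10

By the pigeonhole principle, the 22 hash buckets are the holes and the 209 records are the pigeons.
If every hash bucket held at most 9 records, the total would be at most 22 × 9 = 198, which is less than 209.
So some hash bucket holds at least ⌈209/22⌉ = 10 records.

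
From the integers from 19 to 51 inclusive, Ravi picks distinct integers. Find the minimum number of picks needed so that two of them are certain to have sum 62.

22

Group the elements by complementary pair {x, 62−x}: {19,43}, {20,42}, {21,41}, …, giving 12 two-element pairs, the single value 31 (it cannot pair with itself since the integers are distinct), and 8 integers whose partner 62−x falls outside [19,51].
Treating each of those 21 groups as a pigeonhole, one can pick one integer per group — 21 integers — with no two summing to 62.
The 22nd integer lands in an occupied pair, forcing a sum of 62.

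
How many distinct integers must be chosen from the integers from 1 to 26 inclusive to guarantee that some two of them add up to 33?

Group the elements by complementary pair {x, 33−x}: {7,26}, {8,25}, {9,24}, …, giving 10 two-element pairs and 6 integers whose partner 33−x falls outside [1,26].
By pigeonhole, treating each of those 16 groups as a pigeonhole, one can pick one integer per group — 16 integers — with no two summing to 33.
The 17th integer lands in an occupied pair, forcing a sum of 33.

17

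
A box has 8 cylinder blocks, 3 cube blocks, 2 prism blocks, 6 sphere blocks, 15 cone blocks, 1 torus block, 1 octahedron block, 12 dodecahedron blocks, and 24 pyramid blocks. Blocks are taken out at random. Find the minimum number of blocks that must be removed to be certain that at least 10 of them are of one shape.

An adversary could hand out at most 9 blocks per shape (6 shapes run out sooner): 8 + 3 + 2 + 6 + 9 + 1 + 1 + 9 + 9 = 48 blocks and still no shape has 10.
One more block lands in a shape already at 9, so 49 draws are enough and 48 are not.

49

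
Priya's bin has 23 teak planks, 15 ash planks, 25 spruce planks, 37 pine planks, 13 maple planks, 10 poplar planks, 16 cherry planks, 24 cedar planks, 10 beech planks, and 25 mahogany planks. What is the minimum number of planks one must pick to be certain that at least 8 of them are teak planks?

183

In the worst case for collecting teak planks, every non-teak plank comes out first.
There are 15 + 25 + 37 + 13 + 10 + 16 + 24 + 10 + 25 = 175 non-teak planks altogether.
After those, each further plank must be teak, so 175 + 8 = 183 draws guarantee 8 teak planks.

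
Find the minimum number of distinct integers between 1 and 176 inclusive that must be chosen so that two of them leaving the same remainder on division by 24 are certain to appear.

By the pigeonhole principle, the 24 residue classes mod 24 are the pigeonholes.
With 24 integers one could put 1 in each residue class and have no class reach 2.
The 25th integer pushes some class to 2, so 24·1 + 1 = 25.

25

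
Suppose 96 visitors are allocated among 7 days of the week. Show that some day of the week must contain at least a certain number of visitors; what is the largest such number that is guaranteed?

The 7 days of the week are the holes and the 96 visitors are the pigeons.
If every day of the week held at most 13 visitors, the total would be at most 7 × 13 = 91, which is less than 96.
So some day of the week holds at least ⌈96/7⌉ = 14 visitors.

14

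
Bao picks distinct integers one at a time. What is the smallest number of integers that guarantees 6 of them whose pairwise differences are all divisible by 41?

206

Integers whose pairwise differences are multiples of 41 are exactly those sharing a remainder mod 41. The 41 residue classes mod 41 are the pigeonholes.
With 205 integers one could put 5 in each residue class and have no class reach 6.
The 206th integer pushes some class to 6, so 41·5 + 1 = 206.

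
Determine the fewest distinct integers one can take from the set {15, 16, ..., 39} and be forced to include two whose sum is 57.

Two chosen integers sum to 57 exactly when both halves of some pair {x, 57−x} with 18 ≤ x ≤ 57−x ≤ 39 are chosen — 11 such pairs.
The remaining 3 elements (those with no distinct partner in range) can never complete a 57-sum, so the worst case takes all of them and one from each pair: 3 + 11 = 14.
By pigeonhole, the 15th integer has to be the second member of some pair, so 14 + 1 = 15.

15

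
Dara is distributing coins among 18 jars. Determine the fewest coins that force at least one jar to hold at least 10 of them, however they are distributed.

163

With 162 coins one could put exactly 9 in each of the 18 jars, and no jar would reach 10.
One more coin must land in a jar that already has 9, giving it 10.
So 18 × 9 + 1 = 163 coins are required.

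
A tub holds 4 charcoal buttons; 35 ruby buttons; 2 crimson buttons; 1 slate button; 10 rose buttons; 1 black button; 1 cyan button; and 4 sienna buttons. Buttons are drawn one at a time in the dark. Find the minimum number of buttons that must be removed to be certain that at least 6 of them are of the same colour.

By pigeonhole, put each drawn button into a box by colour. The largest draw with every box below 6 takes min(count, 5) from each colour; colours with fewer than 5 contribute all they have.
Σ min(cᵢ, 5) = 4 + 5 + 2 + 1 + 5 + 1 + 1 + 4 = 23.
Draw number 23 + 1 = 24 must push one box to 6.

24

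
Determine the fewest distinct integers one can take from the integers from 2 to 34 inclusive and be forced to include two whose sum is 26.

Two chosen integers sum to 26 exactly when both halves of some pair {x, 26−x} with 2 ≤ x ≤ 26−x ≤ 24 are chosen — 11 such pairs.
The remaining 11 elements (those with no distinct partner in range) can never complete a 26-sum, so the worst case takes all of them and one from each pair: 11 + 11 = 22.
By the pigeonhole principle, the 23rd integer has to be the second member of some pair, so 22 + 1 = 23.

23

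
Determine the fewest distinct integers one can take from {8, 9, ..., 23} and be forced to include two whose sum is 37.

12

A set avoiding the sum 37 can contain at most one of each pair {x, 37−x}, plus the 6 elements whose complement lies outside the range.
The integers 8, …, 18 (11 of them) are such a set: any two sum to at least 8+9 = 17 and at most 17+18 = 35 < 37.
By pigeonhole, any 12th integer completes one of the 5 pairs, so 12 choices force a sum of 37.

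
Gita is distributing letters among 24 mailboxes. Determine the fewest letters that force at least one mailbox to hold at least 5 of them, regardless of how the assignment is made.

With 96 letters one could put exactly 4 in each of the 24 mailboxes, and no mailbox would reach 5.
By pigeonhole, one more letter must land in a mailbox that already has 4, giving it 5.
So 24 × 4 + 1 = 97 letters are required.

97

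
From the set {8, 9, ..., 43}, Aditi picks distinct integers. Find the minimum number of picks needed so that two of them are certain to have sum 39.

Two chosen integers sum to 39 exactly when both halves of some pair {x, 39−x} with 8 ≤ x ≤ 39−x ≤ 31 are chosen — 12 such pairs.
The remaining 12 elements (those with no distinct partner in range) can never complete a 39-sum, so the worst case takes all of them and one from each pair: 12 + 12 = 24.
By the pigeonhole principle, the 25th integer has to be the second member of some pair, so 24 + 1 = 25.

25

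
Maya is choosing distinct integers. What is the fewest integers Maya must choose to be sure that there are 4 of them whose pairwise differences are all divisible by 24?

Integers whose pairwise differences are multiples of 24 are exactly those sharing a remainder mod 24. By the pigeonhole principle, the 24 residue classes mod 24 are the pigeonholes.
With 72 integers one could put 3 in each residue class and have no class reach 4.
The 73rd integer pushes some class to 4, so 24·3 + 1 = 73.

73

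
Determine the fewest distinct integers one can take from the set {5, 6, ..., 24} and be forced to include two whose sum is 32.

13

A set avoiding the sum 32 can contain at most one of each pair {x, 32−x}, plus the 4 elements whose complement lies outside the range or equal to its own complement.
The integers 5, …, 16 (12 of them) are such a set: any two sum to at least 5+6 = 11 and at most 15+16 = 31 < 32.
Pigeonhole: any 13th integer completes one of the 8 pairs, so 13 choices force a sum of 32.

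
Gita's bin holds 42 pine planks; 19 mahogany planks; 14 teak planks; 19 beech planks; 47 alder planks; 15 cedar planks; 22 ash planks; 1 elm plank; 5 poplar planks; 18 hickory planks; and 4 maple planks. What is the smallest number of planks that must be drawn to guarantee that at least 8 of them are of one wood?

By the pigeonhole principle, the 11 woods are the holes; the planks drawn are the pigeons.
To avoid 8 of any one wood, the worst case takes at most 7 of each wood, or every plank of a wood that has fewer than 7.
That gives 7 + 7 + 7 + 7 + 7 + 7 + 7 + 1 + 5 + 7 + 4 = 66 planks with no wood reaching 8.
The next plank forces some wood to 8, so 66 + 1 = 67.

67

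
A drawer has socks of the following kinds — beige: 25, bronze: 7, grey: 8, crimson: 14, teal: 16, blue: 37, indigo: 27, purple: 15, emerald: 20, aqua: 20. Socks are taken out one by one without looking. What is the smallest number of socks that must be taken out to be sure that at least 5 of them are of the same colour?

41

An adversary could hand out at most 4 socks per colour: 4 + 4 + 4 + 4 + 4 + 4 + 4 + 4 + 4 + 4 = 40 socks and still no colour has 5.
One more sock lands in a colour already at 4, so 41 draws are enough and 40 are not.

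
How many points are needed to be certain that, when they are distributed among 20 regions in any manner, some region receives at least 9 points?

With 160 points one could put exactly 8 in each of the 20 regions, and no region would reach 9.
One more point must land in a region that already has 8, giving it 9.
So 20 × 8 + 1 = 161 points are required.

161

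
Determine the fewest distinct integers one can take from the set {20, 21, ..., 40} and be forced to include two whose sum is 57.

13

A set avoiding the sum 57 can contain at most one of each pair {x, 57−x}, plus the 3 elements whose complement lies outside the range.
The integers 29, …, 40 (12 of them) are such a set: any two sum to at least 29+30 = 59 > 57.
Pigeonhole: any 13th integer completes one of the 9 pairs, so 13 choices force a sum of 57.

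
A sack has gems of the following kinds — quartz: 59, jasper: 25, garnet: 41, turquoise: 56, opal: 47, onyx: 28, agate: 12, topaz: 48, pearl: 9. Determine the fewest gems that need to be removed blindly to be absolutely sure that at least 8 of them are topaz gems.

285

In the worst case for collecting topaz gems, every non-topaz gem comes out first.
There are 59 + 25 + 41 + 56 + 47 + 28 + 12 + 9 = 277 non-topaz gems altogether.
After those, each further gem must be topaz, so 277 + 8 = 285 draws guarantee 8 topaz gems.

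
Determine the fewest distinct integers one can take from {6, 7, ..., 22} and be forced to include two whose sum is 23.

12

Two chosen integers sum to 23 exactly when both halves of some pair {x, 23−x} with 6 ≤ x ≤ 23−x ≤ 17 are chosen — 6 such pairs.
The remaining 5 elements (those with no distinct partner in range) can never complete a 23-sum, so the worst case takes all of them and one from each pair: 5 + 6 = 11.
The 12th integer has to be the second member of some pair, so 11 + 1 = 12.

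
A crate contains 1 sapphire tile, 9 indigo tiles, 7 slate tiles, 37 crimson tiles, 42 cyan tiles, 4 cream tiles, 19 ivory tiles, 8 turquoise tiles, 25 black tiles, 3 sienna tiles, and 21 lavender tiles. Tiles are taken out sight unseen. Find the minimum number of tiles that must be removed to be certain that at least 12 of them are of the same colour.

By pigeonhole, the 11 colours are the holes; the tiles drawn are the pigeons.
To avoid 12 of any one colour, the worst case takes at most 11 of each colour, or every tile of a colour that has fewer than 11.
That gives 1 + 9 + 7 + 11 + 11 + 4 + 11 + 8 + 11 + 3 + 11 = 87 tiles with no colour reaching 12.
The next tile forces some colour to 12, so 87 + 1 = 88.

88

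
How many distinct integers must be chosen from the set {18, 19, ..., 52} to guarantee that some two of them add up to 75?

21

Two chosen integers sum to 75 exactly when both halves of some pair {x, 75−x} with 23 ≤ x ≤ 75−x ≤ 52 are chosen — 15 such pairs.
The remaining 5 elements (those with no distinct partner in range) can never complete a 75-sum, so the worst case takes all of them and one from each pair: 5 + 15 = 20.
Pigeonhole: the 21st integer has to be the second member of some pair, so 20 + 1 = 21.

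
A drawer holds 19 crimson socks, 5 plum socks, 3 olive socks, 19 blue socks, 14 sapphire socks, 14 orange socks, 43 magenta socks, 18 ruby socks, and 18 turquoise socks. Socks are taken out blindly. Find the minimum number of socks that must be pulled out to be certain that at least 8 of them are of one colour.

An adversary could hand out at most 7 socks per colour (plum, olive run out sooner): 7 + 5 + 3 + 7 + 7 + 7 + 7 + 7 + 7 = 57 socks and still no colour has 8.
Pigeonhole: one more sock lands in a colour already at 7, so 58 draws are enough and 57 are not.

58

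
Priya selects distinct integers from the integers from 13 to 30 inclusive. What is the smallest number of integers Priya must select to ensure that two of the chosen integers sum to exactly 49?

A set avoiding the sum 49 can contain at most one of each pair {x, 49−x}, plus the 6 elements whose complement lies outside the range.
The integers 13, …, 24 (12 of them) are such a set: any two sum to at least 13+14 = 27 and at most 23+24 = 47 < 49.
Pigeonhole: any 13th integer completes one of the 6 pairs, so 13 choices force a sum of 49.

13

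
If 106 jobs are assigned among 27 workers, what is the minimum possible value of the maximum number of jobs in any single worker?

By the pigeonhole principle, the 27 workers are the holes and the 106 jobs are the pigeons.
If every worker held at most 3 jobs, the total would be at most 27 × 3 = 81, which is less than 106.
So some worker holds at least ⌈106/27⌉ = 4 jobs.

4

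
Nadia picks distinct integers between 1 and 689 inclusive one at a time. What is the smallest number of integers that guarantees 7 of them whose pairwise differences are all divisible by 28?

169

Integers whose pairwise differences are multiples of 28 are exactly those sharing a remainder mod 28. The 28 residue classes mod 28 are the pigeonholes.
With 168 integers one could put 6 in each residue class and have no class reach 7.
The 169th integer pushes some class to 7, so 28·6 + 1 = 169.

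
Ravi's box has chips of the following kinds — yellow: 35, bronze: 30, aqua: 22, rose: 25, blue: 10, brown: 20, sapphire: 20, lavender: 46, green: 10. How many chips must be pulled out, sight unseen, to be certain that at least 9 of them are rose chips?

202

In the worst case for collecting rose chips, every non-rose chip comes out first.
There are 35 + 30 + 22 + 10 + 20 + 20 + 46 + 10 = 193 non-rose chips altogether.
After those, each further chip must be rose, so 193 + 9 = 202 draws guarantee 9 rose chips.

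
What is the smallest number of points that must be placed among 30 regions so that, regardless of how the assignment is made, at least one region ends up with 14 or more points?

With 390 points one could put exactly 13 in each of the 30 regions, and no region would reach 14.
By pigeonhole, one more point must land in a region that already has 13, giving it 14.
So 30 × 13 + 1 = 391 points are required.

391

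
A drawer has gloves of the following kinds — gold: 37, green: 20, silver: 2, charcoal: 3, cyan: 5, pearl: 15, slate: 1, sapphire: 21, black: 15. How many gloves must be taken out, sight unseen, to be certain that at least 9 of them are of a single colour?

The 9 colours are the holes; the gloves drawn are the pigeons.
To avoid 9 of any one colour, the worst case takes at most 8 of each colour, or every glove of a colour that has fewer than 8.
That gives 8 + 8 + 2 + 3 + 5 + 8 + 1 + 8 + 8 = 51 gloves with no colour reaching 9.
The next glove forces some colour to 9, so 51 + 1 = 52.

52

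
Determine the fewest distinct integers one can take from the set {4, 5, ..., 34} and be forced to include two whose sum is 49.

22

A set avoiding the sum 49 can contain at most one of each pair {x, 49−x}, plus the 11 elements whose complement lies outside the range.
The integers 4, …, 24 (21 of them) are such a set: any two sum to at least 4+5 = 9 and at most 23+24 = 47 < 49.
Any 22nd integer completes one of the 10 pairs, so 22 choices force a sum of 49.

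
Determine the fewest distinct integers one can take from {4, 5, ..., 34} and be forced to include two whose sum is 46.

Two chosen integers sum to 46 exactly when both halves of some pair {x, 46−x} with 12 ≤ x ≤ 46−x ≤ 34 are chosen — 11 such pairs.
The remaining 9 elements (those with no distinct partner in range) can never complete a 46-sum, so the worst case takes all of them and one from each pair: 9 + 11 = 20.
By pigeonhole, the 21st integer has to be the second member of some pair, so 20 + 1 = 21.

21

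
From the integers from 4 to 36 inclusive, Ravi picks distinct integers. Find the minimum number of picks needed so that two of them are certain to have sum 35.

Group the elements by complementary pair {x, 35−x}: {4,31}, {5,30}, {6,29}, …, giving 14 two-element pairs and 5 integers whose partner 35−x falls outside [4,36].
By the pigeonhole principle, treating each of those 19 groups as a pigeonhole, one can pick one integer per group — 19 integers — with no two summing to 35.
The 20th integer lands in an occupied pair, forcing a sum of 35.

20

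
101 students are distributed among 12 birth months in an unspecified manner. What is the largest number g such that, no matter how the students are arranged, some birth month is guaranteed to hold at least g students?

Pigeonhole: the 12 birth months are the holes and the 101 students are the pigeons.
If every birth month held at most 8 students, the total would be at most 12 × 8 = 96, which is less than 101.
So some birth month holds at least ⌈101/12⌉ = 9 students.

9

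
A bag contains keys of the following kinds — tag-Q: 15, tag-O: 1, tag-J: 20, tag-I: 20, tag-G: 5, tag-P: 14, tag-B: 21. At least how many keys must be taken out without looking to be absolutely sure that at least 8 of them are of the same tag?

42

By pigeonhole, the 7 tags are the holes; the keys drawn are the pigeons.
To avoid 8 of any one tag, the worst case takes at most 7 of each tag, or every key of a tag that has fewer than 7.
That gives 7 + 1 + 7 + 7 + 5 + 7 + 7 = 41 keys with no tag reaching 8.
The next key forces some tag to 8, so 41 + 1 = 42.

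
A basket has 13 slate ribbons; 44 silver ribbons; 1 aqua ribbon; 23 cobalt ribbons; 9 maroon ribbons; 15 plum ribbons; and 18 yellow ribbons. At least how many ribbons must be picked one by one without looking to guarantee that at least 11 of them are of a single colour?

61

An adversary could hand out at most 10 ribbons per colour (aqua, maroon run out sooner): 10 + 10 + 1 + 10 + 9 + 10 + 10 = 60 ribbons and still no colour has 11.
By pigeonhole, one more ribbon lands in a colour already at 10, so 61 draws are enough and 60 are not.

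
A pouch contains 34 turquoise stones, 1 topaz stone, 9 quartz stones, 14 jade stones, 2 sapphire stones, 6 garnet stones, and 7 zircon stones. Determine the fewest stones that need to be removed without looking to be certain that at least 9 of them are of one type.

The 7 types are the holes; the stones drawn are the pigeons.
To avoid 9 of any one type, the worst case takes at most 8 of each type, or every stone of a type that has fewer than 8.
That gives 8 + 1 + 8 + 8 + 2 + 6 + 7 = 40 stones with no type reaching 9.
The next stone forces some type to 9, so 40 + 1 = 41.

41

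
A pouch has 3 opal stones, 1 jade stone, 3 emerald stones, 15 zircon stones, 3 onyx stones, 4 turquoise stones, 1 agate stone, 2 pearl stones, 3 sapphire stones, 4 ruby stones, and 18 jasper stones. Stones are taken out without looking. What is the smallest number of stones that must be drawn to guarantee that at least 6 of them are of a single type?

The 11 types are the holes; the stones drawn are the pigeons.
To avoid 6 of any one type, the worst case takes at most 5 of each type, or every stone of a type that has fewer than 5.
That gives 3 + 1 + 3 + 5 + 3 + 4 + 1 + 2 + 3 + 4 + 5 = 34 stones with no type reaching 6.
The next stone forces some type to 6, so 34 + 1 = 35.

35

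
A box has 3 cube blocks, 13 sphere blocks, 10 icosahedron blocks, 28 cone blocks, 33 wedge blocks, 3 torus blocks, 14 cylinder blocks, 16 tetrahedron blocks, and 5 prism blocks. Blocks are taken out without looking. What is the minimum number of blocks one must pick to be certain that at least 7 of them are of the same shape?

An adversary could hand out at most 6 blocks per shape (cube, torus, prism run out sooner): 3 + 6 + 6 + 6 + 6 + 3 + 6 + 6 + 5 = 47 blocks and still no shape has 7.
One more block lands in a shape already at 6, so 48 draws are enough and 47 are not.

48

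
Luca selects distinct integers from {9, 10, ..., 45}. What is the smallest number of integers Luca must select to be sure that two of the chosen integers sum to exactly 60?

23

Group the elements by complementary pair {x, 60−x}: {15,45}, {16,44}, {17,43}, …, giving 15 two-element pairs, the single value 30 (it cannot pair with itself since the integers are distinct), and 6 integers whose partner 60−x falls outside [9,45].
Treating each of those 22 groups as a pigeonhole, one can pick one integer per group — 22 integers — with no two summing to 60.
The 23rd integer lands in an occupied pair, forcing a sum of 60.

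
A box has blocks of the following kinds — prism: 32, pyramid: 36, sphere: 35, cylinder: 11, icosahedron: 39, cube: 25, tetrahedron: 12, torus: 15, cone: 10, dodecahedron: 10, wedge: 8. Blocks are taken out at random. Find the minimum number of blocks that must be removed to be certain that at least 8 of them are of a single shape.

78

An adversary could hand out at most 7 blocks per shape: 7 + 7 + 7 + 7 + 7 + 7 + 7 + 7 + 7 + 7 + 7 = 77 blocks and still no shape has 8.
By the pigeonhole principle, one more block lands in a shape already at 7, so 78 draws are enough and 77 are not.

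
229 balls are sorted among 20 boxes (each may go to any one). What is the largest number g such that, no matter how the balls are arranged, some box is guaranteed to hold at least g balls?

12

Pigeonhole: the 20 boxes are the holes and the 229 balls are the pigeons.
If every box held at most 11 balls, the total would be at most 20 × 11 = 220, which is less than 229.
So some box holds at least ⌈229/20⌉ = 12 balls.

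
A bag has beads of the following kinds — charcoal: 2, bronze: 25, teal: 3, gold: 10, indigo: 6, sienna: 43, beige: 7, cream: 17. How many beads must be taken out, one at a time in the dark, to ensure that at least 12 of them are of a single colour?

62

An adversary could hand out at most 11 beads per colour (5 colours run out sooner): 2 + 11 + 3 + 10 + 6 + 11 + 7 + 11 = 61 beads and still no colour has 12.
By the pigeonhole principle, one more bead lands in a colour already at 11, so 62 draws are enough and 61 are not.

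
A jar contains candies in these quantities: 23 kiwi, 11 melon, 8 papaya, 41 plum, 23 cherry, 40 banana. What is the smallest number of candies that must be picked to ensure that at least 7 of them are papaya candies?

In the worst case for collecting papaya candies, every non-papaya candy comes out first.
There are 23 + 11 + 41 + 23 + 40 = 138 non-papaya candies altogether.
After those, each further candy must be papaya, so 138 + 7 = 145 draws guarantee 7 papaya candies.

145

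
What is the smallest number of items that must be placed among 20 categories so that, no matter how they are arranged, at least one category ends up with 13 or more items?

241

With 240 items one could put exactly 12 in each of the 20 categories, and no category would reach 13.
By the pigeonhole principle, one more item must land in a category that already has 12, giving it 13.
So 20 × 12 + 1 = 241 items are required.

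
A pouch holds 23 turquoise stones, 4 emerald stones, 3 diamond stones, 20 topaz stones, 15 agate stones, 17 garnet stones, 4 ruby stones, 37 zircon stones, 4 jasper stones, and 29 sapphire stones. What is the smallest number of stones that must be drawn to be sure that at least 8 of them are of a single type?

The 10 types are the holes; the stones drawn are the pigeons.
To avoid 8 of any one type, the worst case takes at most 7 of each type, or every stone of a type that has fewer than 7.
That gives 7 + 4 + 3 + 7 + 7 + 7 + 4 + 7 + 4 + 7 = 57 stones with no type reaching 8.
The next stone forces some type to 8, so 57 + 1 = 58.

58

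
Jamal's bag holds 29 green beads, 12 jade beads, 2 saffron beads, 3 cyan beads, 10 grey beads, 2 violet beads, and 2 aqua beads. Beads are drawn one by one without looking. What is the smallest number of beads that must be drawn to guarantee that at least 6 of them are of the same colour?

25

An adversary could hand out at most 5 beads per colour (4 colours run out sooner): 5 + 5 + 2 + 3 + 5 + 2 + 2 = 24 beads and still no colour has 6.
Pigeonhole: one more bead lands in a colour already at 5, so 25 draws are enough and 24 are not.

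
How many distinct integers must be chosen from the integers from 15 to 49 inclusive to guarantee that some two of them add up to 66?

20

Group the elements by complementary pair {x, 66−x}: {17,49}, {18,48}, {19,47}, …, giving 16 two-element pairs; the single value 33 (it cannot pair with itself since the integers are distinct); and 2 integers whose partner 66−x falls outside [15,49].
Treating each of those 19 groups as a pigeonhole, one can pick one integer per group — 19 integers — with no two summing to 66.
The 20th integer lands in an occupied pair, forcing a sum of 66.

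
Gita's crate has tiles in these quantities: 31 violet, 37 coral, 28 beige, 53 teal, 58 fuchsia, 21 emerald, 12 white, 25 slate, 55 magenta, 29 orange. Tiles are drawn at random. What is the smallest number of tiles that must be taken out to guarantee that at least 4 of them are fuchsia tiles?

In the worst case for collecting fuchsia tiles, every non-fuchsia tile comes out first.
There are 31 + 37 + 28 + 53 + 21 + 12 + 25 + 55 + 29 = 291 non-fuchsia tiles altogether.
After those, each further tile must be fuchsia, so 291 + 4 = 295 draws guarantee 4 fuchsia tiles.

295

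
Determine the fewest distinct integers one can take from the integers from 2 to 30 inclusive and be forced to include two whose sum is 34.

17

Two chosen integers sum to 34 exactly when both halves of some pair {x, 34−x} with 4 ≤ x ≤ 34−x ≤ 30 are chosen — 13 such pairs.
The remaining 3 elements (those with no distinct partner in range) can never complete a 34-sum, so the worst case takes all of them and one from each pair: 3 + 13 = 16.
By pigeonhole, the 17th integer has to be the second member of some pair, so 16 + 1 = 17.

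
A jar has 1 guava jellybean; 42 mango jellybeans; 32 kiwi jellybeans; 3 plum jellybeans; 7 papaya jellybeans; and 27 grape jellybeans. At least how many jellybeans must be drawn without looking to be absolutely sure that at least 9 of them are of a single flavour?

36

An adversary could hand out at most 8 jellybeans per flavour (guava, plum, papaya run out sooner): 1 + 8 + 8 + 3 + 7 + 8 = 35 jellybeans and still no flavour has 9.
One more jellybean lands in a flavour already at 8, so 36 draws are enough and 35 are not.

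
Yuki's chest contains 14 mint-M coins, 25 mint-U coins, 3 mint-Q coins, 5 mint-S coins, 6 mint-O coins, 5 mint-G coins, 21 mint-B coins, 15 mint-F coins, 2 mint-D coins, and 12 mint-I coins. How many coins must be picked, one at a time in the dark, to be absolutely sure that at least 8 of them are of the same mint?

57

By the pigeonhole principle, the 10 mints are the holes; the coins drawn are the pigeons.
To avoid 8 of any one mint, the worst case takes at most 7 of each mint, or every coin of a mint that has fewer than 7.
That gives 7 + 7 + 3 + 5 + 6 + 5 + 7 + 7 + 2 + 7 = 56 coins with no mint reaching 8.
The next coin forces some mint to 8, so 56 + 1 = 57.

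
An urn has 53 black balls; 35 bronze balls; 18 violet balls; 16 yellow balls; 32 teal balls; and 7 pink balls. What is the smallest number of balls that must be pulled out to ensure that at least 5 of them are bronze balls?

In the worst case for collecting bronze balls, every non-bronze ball comes out first.
There are 53 + 18 + 16 + 32 + 7 = 126 non-bronze balls altogether.
After those, each further ball must be bronze, so 126 + 5 = 131 draws guarantee 5 bronze balls.

131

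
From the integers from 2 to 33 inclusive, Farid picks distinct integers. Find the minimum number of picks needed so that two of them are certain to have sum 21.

24

Two chosen integers sum to 21 exactly when both halves of some pair {x, 21−x} with 2 ≤ x ≤ 21−x ≤ 19 are chosen — 9 such pairs.
The remaining 14 elements (those with no distinct partner in range) can never complete a 21-sum, so the worst case takes all of them and one from each pair: 14 + 9 = 23.
By pigeonhole, the 24th integer has to be the second member of some pair, so 23 + 1 = 24.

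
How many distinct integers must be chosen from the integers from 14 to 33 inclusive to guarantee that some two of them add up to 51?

Two chosen integers sum to 51 exactly when both halves of some pair {x, 51−x} with 18 ≤ x ≤ 51−x ≤ 33 are chosen — 8 such pairs.
The remaining 4 elements (those with no distinct partner in range) can never complete a 51-sum, so the worst case takes all of them and one from each pair: 4 + 8 = 12.
Pigeonhole: the 13th integer has to be the second member of some pair, so 12 + 1 = 13.

13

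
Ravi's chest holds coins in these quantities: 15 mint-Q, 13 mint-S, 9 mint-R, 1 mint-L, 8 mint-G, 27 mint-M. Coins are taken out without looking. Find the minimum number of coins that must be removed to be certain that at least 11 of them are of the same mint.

By the pigeonhole principle, the 6 mints are the holes; the coins drawn are the pigeons.
To avoid 11 of any one mint, the worst case takes at most 10 of each mint, or every coin of a mint that has fewer than 10.
That gives 10 + 10 + 9 + 1 + 8 + 10 = 48 coins with no mint reaching 11.
The next coin forces some mint to 11, so 48 + 1 = 49.

49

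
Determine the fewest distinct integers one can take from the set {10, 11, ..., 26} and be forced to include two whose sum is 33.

11

Group the elements by complementary pair {x, 33−x}: {10,23}, {11,22}, {12,21}, …, giving 7 two-element pairs and 3 integers whose partner 33−x falls outside [10,26].
By pigeonhole, treating each of those 10 groups as a pigeonhole, one can pick one integer per group — 10 integers — with no two summing to 33.
The 11th integer lands in an occupied pair, forcing a sum of 33.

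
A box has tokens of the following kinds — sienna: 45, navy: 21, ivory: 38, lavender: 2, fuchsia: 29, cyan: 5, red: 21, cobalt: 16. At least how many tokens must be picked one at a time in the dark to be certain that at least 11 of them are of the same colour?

An adversary could hand out at most 10 tokens per colour (lavender, cyan run out sooner): 10 + 10 + 10 + 2 + 10 + 5 + 10 + 10 = 67 tokens and still no colour has 11.
By the pigeonhole principle, one more token lands in a colour already at 10, so 68 draws are enough and 67 are not.

68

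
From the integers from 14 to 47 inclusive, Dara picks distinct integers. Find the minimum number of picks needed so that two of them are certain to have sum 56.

21

Group the elements by complementary pair {x, 56−x}: {14,42}, {15,41}, {16,40}, …, giving 14 two-element pairs, the single value 28 (it cannot pair with itself since the integers are distinct), and 5 integers whose partner 56−x falls outside [14,47].
Treating each of those 20 groups as a pigeonhole, one can pick one integer per group — 20 integers — with no two summing to 56.
The 21st integer lands in an occupied pair, forcing a sum of 56.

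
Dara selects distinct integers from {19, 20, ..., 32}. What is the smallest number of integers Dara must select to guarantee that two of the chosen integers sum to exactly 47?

A set avoiding the sum 47 can contain at most one of each pair {x, 47−x}, plus the 4 elements whose complement lies outside the range.
The integers 24, …, 32 (9 of them) are such a set: any two sum to at least 24+25 = 49 > 47.
Any 10th integer completes one of the 5 pairs, so 10 choices force a sum of 47.

10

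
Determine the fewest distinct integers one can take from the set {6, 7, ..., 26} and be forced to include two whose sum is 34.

13

Two chosen integers sum to 34 exactly when both halves of some pair {x, 34−x} with 8 ≤ x ≤ 34−x ≤ 26 are chosen — 9 such pairs.
The remaining 3 elements (those with no distinct partner in range) can never complete a 34-sum, so the worst case takes all of them and one from each pair: 3 + 9 = 12.
The 13th integer has to be the second member of some pair, so 12 + 1 = 13.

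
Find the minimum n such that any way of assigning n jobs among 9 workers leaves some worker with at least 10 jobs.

With 81 jobs one could put exactly 9 in each of the 9 workers, and no worker would reach 10.
By pigeonhole, one more job must land in a worker that already has 9, giving it 10.
So 9 × 9 + 1 = 82 jobs are required.

82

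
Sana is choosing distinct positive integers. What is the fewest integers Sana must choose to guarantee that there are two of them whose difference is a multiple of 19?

Integers whose pairwise differences are multiples of 19 are exactly those sharing a remainder mod 19. By pigeonhole, the 19 residue classes mod 19 are the pigeonholes.
With 19 integers one could put 1 in each residue class and have no class reach 2.
The 20th integer pushes some class to 2, so 19·1 + 1 = 20.

20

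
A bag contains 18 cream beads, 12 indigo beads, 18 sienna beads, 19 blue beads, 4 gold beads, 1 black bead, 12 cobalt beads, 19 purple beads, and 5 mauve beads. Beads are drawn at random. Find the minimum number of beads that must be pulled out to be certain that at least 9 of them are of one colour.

The 9 colours are the holes; the beads drawn are the pigeons.
To avoid 9 of any one colour, the worst case takes at most 8 of each colour, or every bead of a colour that has fewer than 8.
That gives 8 + 8 + 8 + 8 + 4 + 1 + 8 + 8 + 5 = 58 beads with no colour reaching 9.
The next bead forces some colour to 9, so 58 + 1 = 59.

59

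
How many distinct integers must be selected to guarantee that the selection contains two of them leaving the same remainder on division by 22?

23

By pigeonhole, the 22 residue classes mod 22 are the pigeonholes.
With 22 integers one could put 1 in each residue class and have no class reach 2.
The 23rd integer pushes some class to 2, so 22·1 + 1 = 23.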